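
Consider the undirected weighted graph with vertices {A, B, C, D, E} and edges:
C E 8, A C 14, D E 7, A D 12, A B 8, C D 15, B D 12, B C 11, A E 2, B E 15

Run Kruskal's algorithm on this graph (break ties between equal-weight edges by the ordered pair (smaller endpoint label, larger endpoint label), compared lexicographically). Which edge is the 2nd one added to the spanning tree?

D-E

Kruskal: consider edges lightest-first.
A E (2): add — endpoints in different components.
D E (7): add — endpoints in different components.
A B (8): add — endpoints in different components.
C E (8): add — endpoints in different components.
The 2nd edge added is D E.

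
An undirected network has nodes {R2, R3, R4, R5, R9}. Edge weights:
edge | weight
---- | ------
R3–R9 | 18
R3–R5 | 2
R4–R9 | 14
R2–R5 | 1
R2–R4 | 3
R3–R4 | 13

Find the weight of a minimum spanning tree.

Prim, starting at R4.
Step 1: cheapest edge leaving the tree is R2–R4 (3); add R2.
Step 2: cheapest edge leaving the tree is R2–R5 (1); add R5.
Step 3: cheapest edge leaving the tree is R3–R5 (2); add R3.
Step 4: cheapest edge leaving the tree is R4–R9 (14); add R9.
MST edges: R2–R4, R2–R5, R3–R5, R4–R9; total weight 3+1+2+14 = 20.

20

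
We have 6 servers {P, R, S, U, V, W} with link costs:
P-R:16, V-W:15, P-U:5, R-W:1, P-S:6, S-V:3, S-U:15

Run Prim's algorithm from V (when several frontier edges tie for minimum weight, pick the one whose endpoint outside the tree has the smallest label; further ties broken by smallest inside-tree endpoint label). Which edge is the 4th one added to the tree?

Prim, starting at V.
Step 1: cheapest edge leaving the tree is S-V (3); add S.
Step 2: cheapest edge leaving the tree is P-S (6); add P.
Step 3: cheapest edge leaving the tree is P-U (5); add U.
Step 4: cheapest edge leaving the tree is V-W (15); add W.
Step 5: cheapest edge leaving the tree is R-W (1); add R.
The 4th edge added is V-W.

V-W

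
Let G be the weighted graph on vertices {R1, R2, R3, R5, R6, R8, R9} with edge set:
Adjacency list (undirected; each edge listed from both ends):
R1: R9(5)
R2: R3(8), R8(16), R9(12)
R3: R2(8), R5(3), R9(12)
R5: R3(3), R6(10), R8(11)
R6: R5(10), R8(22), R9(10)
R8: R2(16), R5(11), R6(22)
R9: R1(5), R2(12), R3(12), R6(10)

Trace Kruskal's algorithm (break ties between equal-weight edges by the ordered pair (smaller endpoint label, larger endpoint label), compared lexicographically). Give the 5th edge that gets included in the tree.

Sort edges by weight, then run Kruskal:
R3–R5 (3): add. Components now {R1} {R9} {R3,R5} {R2} {R6} {R8}
R1–R9 (5): add. Components now {R1,R9} {R3,R5} {R2} {R6} {R8}
R2–R3 (8): add. Components now {R1,R9} {R2,R3,R5} {R6} {R8}
R5–R6 (10): add. Components now {R1,R9} {R2,R3,R5,R6} {R8}
R6–R9 (10): add. Components now {R1,R2,R3,R5,R6,R9} {R8}
R5–R8 (11): add. Components now {R1,R2,R3,R5,R6,R8,R9}
The 5th edge added is R6–R9.

R6-R9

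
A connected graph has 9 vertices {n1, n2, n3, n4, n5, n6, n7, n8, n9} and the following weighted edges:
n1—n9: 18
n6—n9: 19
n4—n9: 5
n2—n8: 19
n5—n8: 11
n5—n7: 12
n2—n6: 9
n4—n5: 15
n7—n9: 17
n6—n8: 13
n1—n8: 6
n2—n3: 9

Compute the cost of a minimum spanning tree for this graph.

80

Sort edges by weight, then run Kruskal:
n4—n9 (5): add — endpoints in different components.
n1—n8 (6): add — endpoints in different components.
n2—n3 (9): add — endpoints in different components.
n2—n6 (9): add — endpoints in different components.
n5—n8 (11): add — endpoints in different components.
n5—n7 (12): add — endpoints in different components.
n6—n8 (13): add — endpoints in different components.
n4—n5 (15): add — endpoints in different components.
MST edges: n4—n9, n1—n8, n2—n3, n2—n6, n5—n8, n5—n7, n6—n8, n4—n5; total weight 5+6+9+9+11+12+13+15 = 80.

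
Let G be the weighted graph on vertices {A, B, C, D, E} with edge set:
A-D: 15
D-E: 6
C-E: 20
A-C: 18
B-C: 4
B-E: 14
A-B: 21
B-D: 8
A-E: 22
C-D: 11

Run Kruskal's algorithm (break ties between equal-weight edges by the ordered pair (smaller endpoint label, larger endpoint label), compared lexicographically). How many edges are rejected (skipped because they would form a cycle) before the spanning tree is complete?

Sort edges by weight, then run Kruskal:
B-C (4): add — endpoints in different components.
D-E (6): add — endpoints in different components.
B-D (8): add — endpoints in different components.
C-D (11): skip — C and D already connected.
B-E (14): skip — B and E already connected.
A-D (15): add — endpoints in different components.
Edges rejected before the tree was complete: 2.

2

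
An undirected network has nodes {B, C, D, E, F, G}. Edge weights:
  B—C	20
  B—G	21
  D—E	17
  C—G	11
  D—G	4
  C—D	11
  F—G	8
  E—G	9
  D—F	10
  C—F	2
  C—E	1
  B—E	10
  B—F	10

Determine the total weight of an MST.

25

Prim, starting at F.
Step 1: cheapest edge leaving the tree is C—F (2); add C.
Step 2: cheapest edge leaving the tree is C—E (1); add E.
Step 3: cheapest edge leaving the tree is F—G (8); add G.
Step 4: cheapest edge leaving the tree is D—G (4); add D.
Step 5: cheapest edge leaving the tree is B—E (10); add B.
MST edges: C—F, C—E, F—G, D—G, B—E; total weight 2+1+8+4+10 = 25.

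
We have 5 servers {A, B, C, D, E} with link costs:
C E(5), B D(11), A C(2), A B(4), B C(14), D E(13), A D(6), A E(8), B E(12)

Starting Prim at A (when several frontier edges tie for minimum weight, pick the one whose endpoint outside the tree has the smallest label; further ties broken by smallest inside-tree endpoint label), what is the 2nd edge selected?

A-B

Grow the tree from A using Prim:
Step 1: frontier [A C 2, A B 4, A D 6, A E 8] → take A C (2); add C.
Step 2: frontier [A B 4, A D 6, A E 8, C E 5, B C 14] → take A B (4); add B.
Step 3: frontier [A D 6, A E 8, B D 11, B E 12, C E 5] → take C E (5); add E.
Step 4: frontier [A D 6, B D 11, D E 13] → take A D (6); add D.
The 2nd edge added is A B.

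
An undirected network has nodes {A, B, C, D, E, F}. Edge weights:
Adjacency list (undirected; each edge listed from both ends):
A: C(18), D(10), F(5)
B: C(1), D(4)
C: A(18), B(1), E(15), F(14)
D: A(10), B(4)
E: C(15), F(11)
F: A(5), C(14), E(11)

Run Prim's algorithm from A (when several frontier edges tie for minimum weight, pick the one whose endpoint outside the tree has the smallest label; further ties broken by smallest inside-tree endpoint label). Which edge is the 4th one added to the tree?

B-C

Prim's algorithm from A:
Step 1: frontier [A F 5, A D 10, A C 18] → take A F (5); add F.
Step 2: frontier [A D 10, A C 18, E F 11, C F 14] → take A D (10); add D.
Step 3: frontier [A C 18, B D 4, E F 11, C F 14] → take B D (4); add B.
Step 4: frontier [A C 18, B C 1, E F 11, C F 14] → take B C (1); add C.
Step 5: frontier [C E 15, E F 11] → take E F (11); add E.
The 4th edge added is B C.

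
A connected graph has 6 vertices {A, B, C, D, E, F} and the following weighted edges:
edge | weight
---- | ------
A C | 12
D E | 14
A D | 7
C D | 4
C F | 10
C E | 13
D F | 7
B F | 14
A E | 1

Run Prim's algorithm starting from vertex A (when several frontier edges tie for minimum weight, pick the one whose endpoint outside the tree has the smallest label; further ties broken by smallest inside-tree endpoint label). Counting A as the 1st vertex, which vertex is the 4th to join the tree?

Prim, starting at A.
Step 1: cheapest edge leaving the tree is A E (1); add E.
Step 2: cheapest edge leaving the tree is A D (7); add D.
Step 3: cheapest edge leaving the tree is C D (4); add C.
Step 4: cheapest edge leaving the tree is D F (7); add F.
Step 5: cheapest edge leaving the tree is B F (14); add B.
Vertex order: A, E, D, C, F, B. The 4th vertex is C.

C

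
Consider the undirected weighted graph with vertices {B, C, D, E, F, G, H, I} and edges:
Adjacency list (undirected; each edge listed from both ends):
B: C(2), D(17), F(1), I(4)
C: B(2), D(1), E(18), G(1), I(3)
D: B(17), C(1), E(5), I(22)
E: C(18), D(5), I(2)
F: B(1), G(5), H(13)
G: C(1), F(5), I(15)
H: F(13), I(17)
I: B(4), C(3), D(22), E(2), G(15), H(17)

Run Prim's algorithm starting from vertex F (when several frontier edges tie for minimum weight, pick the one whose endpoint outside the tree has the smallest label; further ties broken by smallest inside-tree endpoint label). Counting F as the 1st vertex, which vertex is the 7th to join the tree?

E

Prim's algorithm from F:
Step 1: cheapest edge leaving the tree is B—F (1); add B.
Step 2: cheapest edge leaving the tree is B—C (2); add C.
Step 3: cheapest edge leaving the tree is C—D (1); add D.
Step 4: cheapest edge leaving the tree is C—G (1); add G.
Step 5: cheapest edge leaving the tree is C—I (3); add I.
Step 6: cheapest edge leaving the tree is E—I (2); add E.
Step 7: cheapest edge leaving the tree is F—H (13); add H.
Vertex order: F, B, C, D, G, I, E, H. The 7th vertex is E.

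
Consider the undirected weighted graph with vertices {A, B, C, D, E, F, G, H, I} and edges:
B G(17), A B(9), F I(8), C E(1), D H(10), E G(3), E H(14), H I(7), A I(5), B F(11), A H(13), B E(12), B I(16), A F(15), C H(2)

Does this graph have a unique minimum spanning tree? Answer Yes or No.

Yes

Kruskal's algorithm — process edges by increasing weight (ties by edge label):
C E (1): add — endpoints in different components.
C H (2): add — endpoints in different components.
E G (3): add — endpoints in different components.
A I (5): add — endpoints in different components.
H I (7): add — endpoints in different components.
F I (8): add — endpoints in different components.
A B (9): add — endpoints in different components.
D H (10): add — endpoints in different components.
Every non-tree edge has weight strictly greater than the heaviest edge on the tree path between its endpoints, so the MST is unique.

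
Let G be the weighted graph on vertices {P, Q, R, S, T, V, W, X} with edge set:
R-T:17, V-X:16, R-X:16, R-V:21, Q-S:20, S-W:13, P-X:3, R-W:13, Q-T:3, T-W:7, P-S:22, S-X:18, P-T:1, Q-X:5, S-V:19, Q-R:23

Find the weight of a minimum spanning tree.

56

Sort edges by weight, then run Kruskal:
P-T (1): add — endpoints in different components.
P-X (3): add — endpoints in different components.
Q-T (3): add — endpoints in different components.
Q-X (5): skip — X and Q already connected.
T-W (7): add — endpoints in different components.
R-W (13): add — endpoints in different components.
S-W (13): add — endpoints in different components.
R-X (16): skip — R and X already connected.
V-X (16): add — endpoints in different components.
MST edges: P-T, P-X, Q-T, T-W, R-W, S-W, V-X; total weight 1+3+3+7+13+13+16 = 56.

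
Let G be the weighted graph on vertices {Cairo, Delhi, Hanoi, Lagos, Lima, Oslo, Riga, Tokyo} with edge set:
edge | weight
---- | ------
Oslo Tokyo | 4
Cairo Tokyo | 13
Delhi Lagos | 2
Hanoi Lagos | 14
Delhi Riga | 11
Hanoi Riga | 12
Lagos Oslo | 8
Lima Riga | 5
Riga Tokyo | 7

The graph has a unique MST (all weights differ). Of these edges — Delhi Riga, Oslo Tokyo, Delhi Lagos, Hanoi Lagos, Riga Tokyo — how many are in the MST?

Kruskal: consider edges lightest-first.
Delhi Lagos (2): add — endpoints in different components.
Oslo Tokyo (4): add — endpoints in different components.
Lima Riga (5): add — endpoints in different components.
Riga Tokyo (7): add — endpoints in different components.
Lagos Oslo (8): add — endpoints in different components.
Delhi Riga (11): skip — Delhi and Riga already connected.
Hanoi Riga (12): add — endpoints in different components.
Cairo Tokyo (13): add — endpoints in different components.
MST edge set: {Delhi Lagos, Oslo Tokyo, Lima Riga, Riga Tokyo, Lagos Oslo, Hanoi Riga, Cairo Tokyo}.
Of the listed edges, {Oslo Tokyo, Delhi Lagos, Riga Tokyo} are in the MST → 3.

3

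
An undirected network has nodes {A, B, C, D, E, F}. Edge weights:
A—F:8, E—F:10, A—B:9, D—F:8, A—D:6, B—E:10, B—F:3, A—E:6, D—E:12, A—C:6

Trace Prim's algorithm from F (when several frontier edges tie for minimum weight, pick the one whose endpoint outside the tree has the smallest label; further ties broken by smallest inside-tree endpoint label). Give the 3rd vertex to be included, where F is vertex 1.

A

Grow the tree from F using Prim:
Step 1: frontier [B—F 3, A—F 8, D—F 8, E—F 10] → take B—F (3); add B.
Step 2: frontier [A—B 9, B—E 10, A—F 8, D—F 8, E—F 10] → take A—F (8); add A.
Step 3: frontier [A—C 6, A—D 6, A—E 6, B—E 10, D—F 8, E—F 10] → take A—C (6); add C.
Step 4: frontier [A—D 6, A—E 6, B—E 10, D—F 8, E—F 10] → take A—D (6); add D.
Step 5: frontier [A—E 6, B—E 10, D—E 12, E—F 10] → take A—E (6); add E.
Vertex order: F, B, A, C, D, E. The 3rd vertex is A.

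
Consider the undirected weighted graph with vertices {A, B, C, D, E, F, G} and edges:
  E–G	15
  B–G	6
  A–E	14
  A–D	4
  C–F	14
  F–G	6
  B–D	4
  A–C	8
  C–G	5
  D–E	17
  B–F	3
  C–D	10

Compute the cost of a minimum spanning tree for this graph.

36

Sort edges by weight, then run Kruskal:
B–F (3): add. Components now {A} {B,F} {C} {D} {E} {G}
A–D (4): add. Components now {A,D} {B,F} {C} {E} {G}
B–D (4): add. Components now {A,B,D,F} {C} {E} {G}
C–G (5): add. Components now {A,B,D,F} {C,G} {E}
B–G (6): add. Components now {A,B,C,D,F,G} {E}
F–G (6): skip — F and G already connected.
A–C (8): skip — A and C already connected.
C–D (10): skip — C and D already connected.
A–E (14): add. Components now {A,B,C,D,E,F,G}
MST edges: B–F, A–D, B–D, C–G, B–G, A–E; total weight 3+4+4+5+6+14 = 36.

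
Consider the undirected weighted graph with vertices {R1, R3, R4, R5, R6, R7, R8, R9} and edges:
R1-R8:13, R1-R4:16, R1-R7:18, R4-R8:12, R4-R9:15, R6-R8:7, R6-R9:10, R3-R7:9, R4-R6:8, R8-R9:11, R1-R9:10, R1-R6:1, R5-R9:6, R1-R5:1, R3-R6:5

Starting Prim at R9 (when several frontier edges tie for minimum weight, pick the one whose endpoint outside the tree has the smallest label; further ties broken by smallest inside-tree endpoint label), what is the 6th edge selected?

R4-R6

Prim, starting at R9.
Step 1: cheapest edge leaving the tree is R5-R9 (6); add R5.
Step 2: cheapest edge leaving the tree is R1-R5 (1); add R1.
Step 3: cheapest edge leaving the tree is R1-R6 (1); add R6.
Step 4: cheapest edge leaving the tree is R3-R6 (5); add R3.
Step 5: cheapest edge leaving the tree is R6-R8 (7); add R8.
Step 6: cheapest edge leaving the tree is R4-R6 (8); add R4.
Step 7: cheapest edge leaving the tree is R3-R7 (9); add R7.
The 6th edge added is R4-R6.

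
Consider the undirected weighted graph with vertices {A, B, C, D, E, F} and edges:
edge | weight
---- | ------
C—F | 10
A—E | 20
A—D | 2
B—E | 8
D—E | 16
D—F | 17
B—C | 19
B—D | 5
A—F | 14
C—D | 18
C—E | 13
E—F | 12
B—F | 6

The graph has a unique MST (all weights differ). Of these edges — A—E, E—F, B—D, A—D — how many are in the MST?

2

Sort edges by weight, then run Kruskal:
A—D (2): add. Components now {A,D} {B} {C} {E} {F}
B—D (5): add. Components now {A,B,D} {C} {E} {F}
B—F (6): add. Components now {A,B,D,F} {C} {E}
B—E (8): add. Components now {A,B,D,E,F} {C}
C—F (10): add. Components now {A,B,C,D,E,F}
MST edge set: {A—D, B—D, B—F, B—E, C—F}.
Of the listed edges, {B—D, A—D} are in the MST → 2.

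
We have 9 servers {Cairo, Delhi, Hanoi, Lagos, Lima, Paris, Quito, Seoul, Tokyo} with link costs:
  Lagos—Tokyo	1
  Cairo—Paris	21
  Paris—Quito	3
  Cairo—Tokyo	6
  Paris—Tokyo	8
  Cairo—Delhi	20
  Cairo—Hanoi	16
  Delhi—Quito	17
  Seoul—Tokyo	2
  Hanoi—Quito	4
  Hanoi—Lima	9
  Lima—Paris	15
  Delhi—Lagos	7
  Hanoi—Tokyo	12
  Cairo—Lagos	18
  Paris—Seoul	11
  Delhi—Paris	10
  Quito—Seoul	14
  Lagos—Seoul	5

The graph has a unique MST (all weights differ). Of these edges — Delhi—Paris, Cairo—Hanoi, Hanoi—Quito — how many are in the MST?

Sort edges by weight, then run Kruskal:
Lagos—Tokyo (1): add — endpoints in different components.
Seoul—Tokyo (2): add — endpoints in different components.
Paris—Quito (3): add — endpoints in different components.
Hanoi—Quito (4): add — endpoints in different components.
Lagos—Seoul (5): skip — Lagos and Seoul already connected.
Cairo—Tokyo (6): add — endpoints in different components.
Delhi—Lagos (7): add — endpoints in different components.
Paris—Tokyo (8): add — endpoints in different components.
Hanoi—Lima (9): add — endpoints in different components.
MST edge set: {Lagos—Tokyo, Seoul—Tokyo, Paris—Quito, Hanoi—Quito, Cairo—Tokyo, Delhi—Lagos, Paris—Tokyo, Hanoi—Lima}.
Of the listed edges, {Hanoi—Quito} are in the MST → 1.

1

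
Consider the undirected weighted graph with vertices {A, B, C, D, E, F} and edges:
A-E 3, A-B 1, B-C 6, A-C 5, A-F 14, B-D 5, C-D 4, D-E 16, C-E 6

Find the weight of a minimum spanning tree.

27

Grow the tree from A using Prim:
Step 1: cheapest edge leaving the tree is A-B (1); add B.
Step 2: cheapest edge leaving the tree is A-E (3); add E.
Step 3: cheapest edge leaving the tree is A-C (5); add C.
Step 4: cheapest edge leaving the tree is C-D (4); add D.
Step 5: cheapest edge leaving the tree is A-F (14); add F.
MST edges: A-B, A-E, A-C, C-D, A-F; total weight 1+3+5+4+14 = 27.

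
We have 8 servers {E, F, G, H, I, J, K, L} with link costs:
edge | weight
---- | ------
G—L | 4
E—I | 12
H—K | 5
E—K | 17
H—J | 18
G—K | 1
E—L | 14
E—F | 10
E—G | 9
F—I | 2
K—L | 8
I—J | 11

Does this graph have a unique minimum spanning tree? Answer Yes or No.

Kruskal: consider edges lightest-first.
G—K (1): add — endpoints in different components.
F—I (2): add — endpoints in different components.
G—L (4): add — endpoints in different components.
H—K (5): add — endpoints in different components.
K—L (8): skip — K and L already connected.
E—G (9): add — endpoints in different components.
E—F (10): add — endpoints in different components.
I—J (11): add — endpoints in different components.
Every non-tree edge has weight strictly greater than the heaviest edge on the tree path between its endpoints, so the MST is unique.

Yes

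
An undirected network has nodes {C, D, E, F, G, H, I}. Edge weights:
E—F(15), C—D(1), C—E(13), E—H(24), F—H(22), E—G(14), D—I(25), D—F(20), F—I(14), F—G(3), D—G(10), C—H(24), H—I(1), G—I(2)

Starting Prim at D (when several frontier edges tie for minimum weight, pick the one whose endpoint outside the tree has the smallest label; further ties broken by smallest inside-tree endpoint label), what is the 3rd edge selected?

Grow the tree from D using Prim:
Step 1: frontier [C—D 1, D—G 10, D—F 20, D—I 25] → take C—D (1); add C.
Step 2: frontier [C—E 13, C—H 24, D—G 10, D—F 20, D—I 25] → take D—G (10); add G.
Step 3: frontier [C—E 13, C—H 24, D—F 20, D—I 25, G—I 2, F—G 3, E—G 14] → take G—I (2); add I.
Step 4: frontier [C—E 13, C—H 24, D—F 20, F—G 3, E—G 14, H—I 1, F—I 14] → take H—I (1); add H.
Step 5: frontier [C—E 13, D—F 20, F—G 3, E—G 14, F—H 22, E—H 24, F—I 14] → take F—G (3); add F.
Step 6: frontier [C—E 13, E—F 15, E—G 14, E—H 24] → take C—E (13); add E.
The 3rd edge added is G—I.

G-I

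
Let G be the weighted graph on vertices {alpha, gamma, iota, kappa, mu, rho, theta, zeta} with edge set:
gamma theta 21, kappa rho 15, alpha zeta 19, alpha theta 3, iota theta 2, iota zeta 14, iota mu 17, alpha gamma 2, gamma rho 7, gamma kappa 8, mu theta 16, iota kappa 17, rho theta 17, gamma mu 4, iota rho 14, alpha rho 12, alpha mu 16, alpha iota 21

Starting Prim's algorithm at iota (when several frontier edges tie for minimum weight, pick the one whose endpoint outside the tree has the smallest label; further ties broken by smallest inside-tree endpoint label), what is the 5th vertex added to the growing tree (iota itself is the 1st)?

Prim's algorithm from iota:
Step 1: cheapest edge leaving the tree is iota theta (2); add theta.
Step 2: cheapest edge leaving the tree is alpha theta (3); add alpha.
Step 3: cheapest edge leaving the tree is alpha gamma (2); add gamma.
Step 4: cheapest edge leaving the tree is gamma mu (4); add mu.
Step 5: cheapest edge leaving the tree is gamma rho (7); add rho.
Step 6: cheapest edge leaving the tree is gamma kappa (8); add kappa.
Step 7: cheapest edge leaving the tree is iota zeta (14); add zeta.
Vertex order: iota, theta, alpha, gamma, mu, rho, kappa, zeta. The 5th vertex is mu.

mu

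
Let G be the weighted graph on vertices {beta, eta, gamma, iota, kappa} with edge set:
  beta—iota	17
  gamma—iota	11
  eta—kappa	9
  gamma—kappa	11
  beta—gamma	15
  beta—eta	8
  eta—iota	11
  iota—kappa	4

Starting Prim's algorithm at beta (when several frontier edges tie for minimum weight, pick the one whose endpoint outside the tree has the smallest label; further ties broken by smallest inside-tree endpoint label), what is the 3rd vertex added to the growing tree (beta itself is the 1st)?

Prim's algorithm from beta:
Step 1: cheapest edge leaving the tree is beta—eta (8); add eta.
Step 2: cheapest edge leaving the tree is eta—kappa (9); add kappa.
Step 3: cheapest edge leaving the tree is iota—kappa (4); add iota.
Step 4: cheapest edge leaving the tree is gamma—iota (11); add gamma.
Vertex order: beta, eta, kappa, iota, gamma. The 3rd vertex is kappa.

kappa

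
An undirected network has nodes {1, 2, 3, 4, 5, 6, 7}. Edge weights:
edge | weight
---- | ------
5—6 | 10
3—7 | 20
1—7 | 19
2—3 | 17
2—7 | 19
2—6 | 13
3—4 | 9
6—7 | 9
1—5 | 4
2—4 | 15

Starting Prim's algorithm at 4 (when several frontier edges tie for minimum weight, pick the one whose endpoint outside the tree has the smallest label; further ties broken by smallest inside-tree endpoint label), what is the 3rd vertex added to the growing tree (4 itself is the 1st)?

2

Prim's algorithm from 4:
Step 1: frontier [3—4 9, 2—4 15] → take 3—4 (9); add 3.
Step 2: frontier [2—3 17, 3—7 20, 2—4 15] → take 2—4 (15); add 2.
Step 3: frontier [2—6 13, 2—7 19, 3—7 20] → take 2—6 (13); add 6.
Step 4: frontier [2—7 19, 3—7 20, 6—7 9, 5—6 10] → take 6—7 (9); add 7.
Step 5: frontier [5—6 10, 1—7 19] → take 5—6 (10); add 5.
Step 6: frontier [1—5 4, 1—7 19] → take 1—5 (4); add 1.
Vertex order: 4, 3, 2, 6, 7, 5, 1. The 3rd vertex is 2.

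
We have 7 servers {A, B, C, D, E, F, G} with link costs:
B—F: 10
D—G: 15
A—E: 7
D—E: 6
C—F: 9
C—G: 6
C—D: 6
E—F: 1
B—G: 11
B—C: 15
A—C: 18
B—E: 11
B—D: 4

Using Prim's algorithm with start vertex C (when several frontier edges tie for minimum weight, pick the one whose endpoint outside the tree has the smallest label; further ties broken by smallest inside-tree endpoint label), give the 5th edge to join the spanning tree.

C-G

Prim's algorithm from C:
Step 1: cheapest edge leaving the tree is C—D (6); add D.
Step 2: cheapest edge leaving the tree is B—D (4); add B.
Step 3: cheapest edge leaving the tree is D—E (6); add E.
Step 4: cheapest edge leaving the tree is E—F (1); add F.
Step 5: cheapest edge leaving the tree is C—G (6); add G.
Step 6: cheapest edge leaving the tree is A—E (7); add A.
The 5th edge added is C—G.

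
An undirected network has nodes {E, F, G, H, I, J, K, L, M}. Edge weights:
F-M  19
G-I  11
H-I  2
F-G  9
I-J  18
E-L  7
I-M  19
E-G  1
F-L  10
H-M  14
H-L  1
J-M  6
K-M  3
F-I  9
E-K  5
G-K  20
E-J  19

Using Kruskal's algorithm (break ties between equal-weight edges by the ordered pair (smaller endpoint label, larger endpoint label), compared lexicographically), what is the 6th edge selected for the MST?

J-M

Kruskal: consider edges lightest-first.
E-G (1): add — endpoints in different components.
H-L (1): add — endpoints in different components.
H-I (2): add — endpoints in different components.
K-M (3): add — endpoints in different components.
E-K (5): add — endpoints in different components.
J-M (6): add — endpoints in different components.
E-L (7): add — endpoints in different components.
F-G (9): add — endpoints in different components.
The 6th edge added is J-M.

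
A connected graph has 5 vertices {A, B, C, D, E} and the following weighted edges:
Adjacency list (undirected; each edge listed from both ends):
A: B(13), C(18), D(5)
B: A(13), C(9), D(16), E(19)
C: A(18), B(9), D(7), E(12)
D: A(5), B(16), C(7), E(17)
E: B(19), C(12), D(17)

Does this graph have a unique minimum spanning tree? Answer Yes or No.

Sort edges by weight, then run Kruskal:
A—D (5): add. Components now {A,D} {B} {C} {E}
C—D (7): add. Components now {A,C,D} {B} {E}
B—C (9): add. Components now {A,B,C,D} {E}
C—E (12): add. Components now {A,B,C,D,E}
Every non-tree edge has weight strictly greater than the heaviest edge on the tree path between its endpoints, so the MST is unique.

Yes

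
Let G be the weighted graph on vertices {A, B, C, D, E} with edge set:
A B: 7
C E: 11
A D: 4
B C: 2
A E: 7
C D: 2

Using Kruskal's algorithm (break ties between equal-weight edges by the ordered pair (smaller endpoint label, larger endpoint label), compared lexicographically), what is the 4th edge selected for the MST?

A-E

Sort edges by weight, then run Kruskal:
B C (2): add — endpoints in different components.
C D (2): add — endpoints in different components.
A D (4): add — endpoints in different components.
A B (7): skip — A and B already connected.
A E (7): add — endpoints in different components.
The 4th edge added is A E.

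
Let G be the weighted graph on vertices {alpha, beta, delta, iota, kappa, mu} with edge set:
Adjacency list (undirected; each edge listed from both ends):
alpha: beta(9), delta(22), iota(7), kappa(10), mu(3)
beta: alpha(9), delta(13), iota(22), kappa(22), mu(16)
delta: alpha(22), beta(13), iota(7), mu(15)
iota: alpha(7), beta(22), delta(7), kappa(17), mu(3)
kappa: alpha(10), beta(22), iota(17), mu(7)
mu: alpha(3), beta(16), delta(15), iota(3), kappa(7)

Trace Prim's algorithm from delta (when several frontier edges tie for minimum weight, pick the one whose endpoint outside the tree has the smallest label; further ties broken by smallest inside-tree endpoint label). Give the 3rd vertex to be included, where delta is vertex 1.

Grow the tree from delta using Prim:
Step 1: frontier [delta iota 7, beta delta 13, delta mu 15, alpha delta 22] → take delta iota (7); add iota.
Step 2: frontier [beta delta 13, delta mu 15, alpha delta 22, iota mu 3, alpha iota 7, iota kappa 17, beta iota 22] → take iota mu (3); add mu.
Step 3: frontier [beta delta 13, alpha delta 22, alpha iota 7, iota kappa 17, beta iota 22, alpha mu 3, kappa mu 7, beta mu 16] → take alpha mu (3); add alpha.
Step 4: frontier [alpha beta 9, alpha kappa 10, beta delta 13, iota kappa 17, beta iota 22, kappa mu 7, beta mu 16] → take kappa mu (7); add kappa.
Step 5: frontier [alpha beta 9, beta delta 13, beta iota 22, beta kappa 22, beta mu 16] → take alpha beta (9); add beta.
Vertex order: delta, iota, mu, alpha, kappa, beta. The 3rd vertex is mu.

mu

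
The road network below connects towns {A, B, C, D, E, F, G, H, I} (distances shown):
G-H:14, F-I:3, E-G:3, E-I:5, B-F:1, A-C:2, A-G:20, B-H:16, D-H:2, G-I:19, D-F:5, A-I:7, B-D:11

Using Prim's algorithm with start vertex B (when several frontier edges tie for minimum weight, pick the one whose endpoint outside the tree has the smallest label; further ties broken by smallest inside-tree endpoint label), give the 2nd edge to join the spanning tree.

Prim, starting at B.
Step 1: cheapest edge leaving the tree is B-F (1); add F.
Step 2: cheapest edge leaving the tree is F-I (3); add I.
Step 3: cheapest edge leaving the tree is D-F (5); add D.
Step 4: cheapest edge leaving the tree is D-H (2); add H.
Step 5: cheapest edge leaving the tree is E-I (5); add E.
Step 6: cheapest edge leaving the tree is E-G (3); add G.
Step 7: cheapest edge leaving the tree is A-I (7); add A.
Step 8: cheapest edge leaving the tree is A-C (2); add C.
The 2nd edge added is F-I.

F-I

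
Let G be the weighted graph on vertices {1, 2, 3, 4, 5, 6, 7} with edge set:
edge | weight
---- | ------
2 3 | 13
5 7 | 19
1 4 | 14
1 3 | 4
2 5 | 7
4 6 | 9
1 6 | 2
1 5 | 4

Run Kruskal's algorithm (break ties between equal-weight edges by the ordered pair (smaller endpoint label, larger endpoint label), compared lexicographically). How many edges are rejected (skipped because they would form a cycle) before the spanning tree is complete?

Kruskal: consider edges lightest-first.
1 6 (2): add. Components now {1,6} {2} {3} {4} {5} {7}
1 3 (4): add. Components now {1,3,6} {2} {4} {5} {7}
1 5 (4): add. Components now {1,3,5,6} {2} {4} {7}
2 5 (7): add. Components now {1,2,3,5,6} {4} {7}
4 6 (9): add. Components now {1,2,3,4,5,6} {7}
2 3 (13): skip — 2 and 3 already connected.
1 4 (14): skip — 1 and 4 already connected.
5 7 (19): add. Components now {1,2,3,4,5,6,7}
Edges rejected before the tree was complete: 2.

2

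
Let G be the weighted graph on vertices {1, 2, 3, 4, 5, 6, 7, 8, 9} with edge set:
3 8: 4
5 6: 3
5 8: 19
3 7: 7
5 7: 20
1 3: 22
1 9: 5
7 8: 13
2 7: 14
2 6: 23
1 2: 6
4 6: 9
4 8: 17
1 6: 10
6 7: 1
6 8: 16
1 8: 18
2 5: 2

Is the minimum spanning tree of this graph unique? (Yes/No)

Yes

Sort edges by weight, then run Kruskal:
6 7 (1): add — endpoints in different components.
2 5 (2): add — endpoints in different components.
5 6 (3): add — endpoints in different components.
3 8 (4): add — endpoints in different components.
1 9 (5): add — endpoints in different components.
1 2 (6): add — endpoints in different components.
3 7 (7): add — endpoints in different components.
4 6 (9): add — endpoints in different components.
Every non-tree edge has weight strictly greater than the heaviest edge on the tree path between its endpoints, so the MST is unique.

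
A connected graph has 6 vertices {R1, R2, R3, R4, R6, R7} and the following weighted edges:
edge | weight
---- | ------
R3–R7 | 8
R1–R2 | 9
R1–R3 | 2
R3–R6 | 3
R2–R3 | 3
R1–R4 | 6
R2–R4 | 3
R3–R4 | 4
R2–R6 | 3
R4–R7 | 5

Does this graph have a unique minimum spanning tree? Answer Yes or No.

Sort edges by weight, then run Kruskal:
R1–R3 (2): add — endpoints in different components.
R2–R3 (3): add — endpoints in different components.
R2–R4 (3): add — endpoints in different components.
R2–R6 (3): add — endpoints in different components.
R3–R6 (3): skip — R3 and R6 already connected.
R3–R4 (4): skip — R3 and R4 already connected.
R4–R7 (5): add — endpoints in different components.
Non-tree edge R3–R6 has weight 3, equal to the heaviest edge on its tree cycle — swapping gives another MST of the same weight. Not unique.

No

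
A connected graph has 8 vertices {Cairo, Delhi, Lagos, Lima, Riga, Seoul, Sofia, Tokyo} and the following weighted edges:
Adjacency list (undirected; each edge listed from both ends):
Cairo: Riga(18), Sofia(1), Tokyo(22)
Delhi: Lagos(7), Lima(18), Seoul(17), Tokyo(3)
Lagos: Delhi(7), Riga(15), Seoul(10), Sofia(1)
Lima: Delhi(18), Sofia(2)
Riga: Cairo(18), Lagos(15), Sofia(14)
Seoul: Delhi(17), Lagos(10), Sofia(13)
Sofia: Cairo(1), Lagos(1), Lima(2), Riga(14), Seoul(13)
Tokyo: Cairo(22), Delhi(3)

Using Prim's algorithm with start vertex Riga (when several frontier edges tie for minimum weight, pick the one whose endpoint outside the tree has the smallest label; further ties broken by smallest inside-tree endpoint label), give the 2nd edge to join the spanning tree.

Cairo-Sofia

Prim, starting at Riga.
Step 1: cheapest edge leaving the tree is Riga—Sofia (14); add Sofia.
Step 2: cheapest edge leaving the tree is Cairo—Sofia (1); add Cairo.
Step 3: cheapest edge leaving the tree is Lagos—Sofia (1); add Lagos.
Step 4: cheapest edge leaving the tree is Lima—Sofia (2); add Lima.
Step 5: cheapest edge leaving the tree is Delhi—Lagos (7); add Delhi.
Step 6: cheapest edge leaving the tree is Delhi—Tokyo (3); add Tokyo.
Step 7: cheapest edge leaving the tree is Lagos—Seoul (10); add Seoul.
The 2nd edge added is Cairo—Sofia.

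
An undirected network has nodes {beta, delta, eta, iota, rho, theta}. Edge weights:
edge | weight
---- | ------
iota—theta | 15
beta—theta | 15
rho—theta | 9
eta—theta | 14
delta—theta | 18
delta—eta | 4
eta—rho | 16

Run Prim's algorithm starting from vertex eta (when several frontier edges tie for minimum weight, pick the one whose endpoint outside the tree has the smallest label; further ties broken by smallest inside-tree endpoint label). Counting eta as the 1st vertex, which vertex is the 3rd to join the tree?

theta

Prim, starting at eta.
Step 1: cheapest edge leaving the tree is delta—eta (4); add delta.
Step 2: cheapest edge leaving the tree is eta—theta (14); add theta.
Step 3: cheapest edge leaving the tree is rho—theta (9); add rho.
Step 4: cheapest edge leaving the tree is beta—theta (15); add beta.
Step 5: cheapest edge leaving the tree is iota—theta (15); add iota.
Vertex order: eta, delta, theta, rho, beta, iota. The 3rd vertex is theta.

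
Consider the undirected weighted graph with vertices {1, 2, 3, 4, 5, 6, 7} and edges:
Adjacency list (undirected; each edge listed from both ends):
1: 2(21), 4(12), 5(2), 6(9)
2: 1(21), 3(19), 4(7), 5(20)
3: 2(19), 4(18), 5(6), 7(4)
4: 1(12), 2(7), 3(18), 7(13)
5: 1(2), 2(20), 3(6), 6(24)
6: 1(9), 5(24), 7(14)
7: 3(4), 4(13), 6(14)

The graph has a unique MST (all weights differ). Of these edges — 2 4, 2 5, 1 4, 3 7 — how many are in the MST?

Kruskal: consider edges lightest-first.
1 5 (2): add. Components now {1,5} {2} {3} {4} {6} {7}
3 7 (4): add. Components now {1,5} {2} {3,7} {4} {6}
3 5 (6): add. Components now {1,3,5,7} {2} {4} {6}
2 4 (7): add. Components now {1,3,5,7} {2,4} {6}
1 6 (9): add. Components now {1,3,5,6,7} {2,4}
1 4 (12): add. Components now {1,2,3,4,5,6,7}
MST edge set: {1 5, 3 7, 3 5, 2 4, 1 6, 1 4}.
Of the listed edges, {2 4, 1 4, 3 7} are in the MST → 3.

3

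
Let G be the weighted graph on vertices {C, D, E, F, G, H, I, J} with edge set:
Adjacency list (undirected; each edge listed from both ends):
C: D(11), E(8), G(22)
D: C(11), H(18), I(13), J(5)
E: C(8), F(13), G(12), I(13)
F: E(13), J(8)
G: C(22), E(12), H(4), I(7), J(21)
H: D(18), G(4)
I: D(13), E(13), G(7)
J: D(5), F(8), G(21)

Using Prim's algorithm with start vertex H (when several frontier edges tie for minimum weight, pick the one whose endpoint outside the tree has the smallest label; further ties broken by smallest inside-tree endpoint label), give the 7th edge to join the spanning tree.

Prim, starting at H.
Step 1: frontier [G–H 4, D–H 18] → take G–H (4); add G.
Step 2: frontier [G–I 7, E–G 12, G–J 21, C–G 22, D–H 18] → take G–I (7); add I.
Step 3: frontier [E–G 12, G–J 21, C–G 22, D–H 18, D–I 13, E–I 13] → take E–G (12); add E.
Step 4: frontier [C–E 8, E–F 13, G–J 21, C–G 22, D–H 18, D–I 13] → take C–E (8); add C.
Step 5: frontier [C–D 11, E–F 13, G–J 21, D–H 18, D–I 13] → take C–D (11); add D.
Step 6: frontier [D–J 5, E–F 13, G–J 21] → take D–J (5); add J.
Step 7: frontier [E–F 13, F–J 8] → take F–J (8); add F.
The 7th edge added is F–J.

F-J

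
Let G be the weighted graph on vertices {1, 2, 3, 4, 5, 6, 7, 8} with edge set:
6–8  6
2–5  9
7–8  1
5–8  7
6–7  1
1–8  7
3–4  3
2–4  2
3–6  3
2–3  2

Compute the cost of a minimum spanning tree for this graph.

23

Prim, starting at 1.
Step 1: cheapest edge leaving the tree is 1–8 (7); add 8.
Step 2: cheapest edge leaving the tree is 7–8 (1); add 7.
Step 3: cheapest edge leaving the tree is 6–7 (1); add 6.
Step 4: cheapest edge leaving the tree is 3–6 (3); add 3.
Step 5: cheapest edge leaving the tree is 2–3 (2); add 2.
Step 6: cheapest edge leaving the tree is 2–4 (2); add 4.
Step 7: cheapest edge leaving the tree is 5–8 (7); add 5.
MST edges: 1–8, 7–8, 6–7, 3–6, 2–3, 2–4, 5–8; total weight 7+1+1+3+2+2+7 = 23.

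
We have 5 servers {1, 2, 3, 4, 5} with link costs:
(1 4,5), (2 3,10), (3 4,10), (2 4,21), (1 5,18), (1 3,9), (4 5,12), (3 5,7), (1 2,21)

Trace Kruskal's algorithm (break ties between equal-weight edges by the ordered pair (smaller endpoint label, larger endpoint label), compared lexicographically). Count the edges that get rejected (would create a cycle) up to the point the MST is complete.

0

Sort edges by weight, then run Kruskal:
1 4 (5): add. Components now {1,4} {2} {3} {5}
3 5 (7): add. Components now {1,4} {2} {3,5}
1 3 (9): add. Components now {1,3,4,5} {2}
2 3 (10): add. Components now {1,2,3,4,5}
Edges rejected before the tree was complete: 0.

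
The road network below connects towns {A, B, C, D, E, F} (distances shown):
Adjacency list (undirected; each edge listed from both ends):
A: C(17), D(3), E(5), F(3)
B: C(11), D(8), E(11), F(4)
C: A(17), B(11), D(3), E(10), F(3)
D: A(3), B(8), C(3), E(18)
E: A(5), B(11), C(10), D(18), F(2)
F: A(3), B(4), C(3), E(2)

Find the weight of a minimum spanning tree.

Grow the tree from D using Prim:
Step 1: cheapest edge leaving the tree is A–D (3); add A.
Step 2: cheapest edge leaving the tree is C–D (3); add C.
Step 3: cheapest edge leaving the tree is A–F (3); add F.
Step 4: cheapest edge leaving the tree is E–F (2); add E.
Step 5: cheapest edge leaving the tree is B–F (4); add B.
MST edges: A–D, C–D, A–F, E–F, B–F; total weight 3+3+3+2+4 = 15.

15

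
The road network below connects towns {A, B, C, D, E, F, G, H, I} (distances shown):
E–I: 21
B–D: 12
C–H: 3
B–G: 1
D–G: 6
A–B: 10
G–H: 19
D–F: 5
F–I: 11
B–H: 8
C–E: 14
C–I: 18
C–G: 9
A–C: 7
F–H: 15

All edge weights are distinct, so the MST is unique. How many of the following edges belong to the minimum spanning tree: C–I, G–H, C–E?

1

Sort edges by weight, then run Kruskal:
B–G (1): add — endpoints in different components.
C–H (3): add — endpoints in different components.
D–F (5): add — endpoints in different components.
D–G (6): add — endpoints in different components.
A–C (7): add — endpoints in different components.
B–H (8): add — endpoints in different components.
C–G (9): skip — C and G already connected.
A–B (10): skip — A and B already connected.
F–I (11): add — endpoints in different components.
B–D (12): skip — B and D already connected.
C–E (14): add — endpoints in different components.
MST edge set: {B–G, C–H, D–F, D–G, A–C, B–H, F–I, C–E}.
Of the listed edges, {C–E} are in the MST → 1.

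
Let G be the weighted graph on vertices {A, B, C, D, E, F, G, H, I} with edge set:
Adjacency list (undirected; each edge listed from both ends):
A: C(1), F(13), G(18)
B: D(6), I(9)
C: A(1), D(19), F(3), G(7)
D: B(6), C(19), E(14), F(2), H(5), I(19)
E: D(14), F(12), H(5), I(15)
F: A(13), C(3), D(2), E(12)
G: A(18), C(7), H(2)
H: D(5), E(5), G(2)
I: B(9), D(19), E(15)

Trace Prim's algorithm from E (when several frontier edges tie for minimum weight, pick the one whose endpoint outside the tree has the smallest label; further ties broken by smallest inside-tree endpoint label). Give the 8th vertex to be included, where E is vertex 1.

Prim's algorithm from E:
Step 1: cheapest edge leaving the tree is E-H (5); add H.
Step 2: cheapest edge leaving the tree is G-H (2); add G.
Step 3: cheapest edge leaving the tree is D-H (5); add D.
Step 4: cheapest edge leaving the tree is D-F (2); add F.
Step 5: cheapest edge leaving the tree is C-F (3); add C.
Step 6: cheapest edge leaving the tree is A-C (1); add A.
Step 7: cheapest edge leaving the tree is B-D (6); add B.
Step 8: cheapest edge leaving the tree is B-I (9); add I.
Vertex order: E, H, G, D, F, C, A, B, I. The 8th vertex is B.

B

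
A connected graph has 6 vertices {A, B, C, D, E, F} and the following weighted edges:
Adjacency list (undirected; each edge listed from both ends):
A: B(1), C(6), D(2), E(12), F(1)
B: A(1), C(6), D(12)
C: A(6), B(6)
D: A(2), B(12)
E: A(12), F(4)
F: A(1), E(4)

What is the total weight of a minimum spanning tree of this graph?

14

Kruskal's algorithm — process edges by increasing weight (ties by edge label):
A–B (1): add. Components now {A,B} {C} {D} {E} {F}
A–F (1): add. Components now {A,B,F} {C} {D} {E}
A–D (2): add. Components now {A,B,D,F} {C} {E}
E–F (4): add. Components now {A,B,D,E,F} {C}
A–C (6): add. Components now {A,B,C,D,E,F}
MST edges: A–B, A–F, A–D, E–F, A–C; total weight 1+1+2+4+6 = 14.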